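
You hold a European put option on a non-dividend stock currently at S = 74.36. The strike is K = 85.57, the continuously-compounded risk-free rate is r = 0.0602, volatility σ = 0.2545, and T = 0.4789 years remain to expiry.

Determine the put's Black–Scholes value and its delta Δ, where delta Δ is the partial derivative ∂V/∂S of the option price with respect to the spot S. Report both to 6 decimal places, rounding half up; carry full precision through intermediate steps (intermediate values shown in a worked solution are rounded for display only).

σ√T = 0.2545·√0.4789 = 0.176121
d₁ = (ln(S/K) + (r+σ²/2)T) / (σ√T) = (ln(74.36/85.57) + (0.0602+0.2545²/2)·0.4789) / 0.176121 = (-0.140417 + 0.044339) / 0.176121 = -0.545521
d₂ = d₁ − σ√T = -0.545521 − 0.176121 = -0.721642
e^{−rT} = e^{−0.0602·0.4789} = 0.971582
N(−d₁) = 0.707303,  N(−d₂) = 0.764743
Put price V = K·e^{−rT}·N(−d₂) − S·N(−d₁) = 63.579377 − 52.595016 = 10.984360
Δ = −N(−d₁) = -0.707303

price = 10.984360
Δ = -0.707303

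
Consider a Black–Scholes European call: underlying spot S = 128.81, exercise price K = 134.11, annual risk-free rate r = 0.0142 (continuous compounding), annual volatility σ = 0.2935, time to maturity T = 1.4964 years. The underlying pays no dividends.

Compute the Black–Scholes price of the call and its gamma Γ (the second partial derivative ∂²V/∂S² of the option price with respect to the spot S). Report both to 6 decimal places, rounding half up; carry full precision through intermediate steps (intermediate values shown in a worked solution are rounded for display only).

price = 17.313537
Γ = 0.008558

σ√T = 0.2935·√1.4964 = 0.359031
d₁ = (ln(S/K) + (r+σ²/2)T) / (σ√T) = (ln(128.81/134.11) + (0.0142+0.2935²/2)·1.4964) / 0.359031 = (-0.040322 + 0.085701) / 0.359031 = 0.126392
d₂ = d₁ − σ√T = 0.126392 − 0.359031 = -0.232639
e^{−rT} = e^{−0.0142·1.4964} = 0.978975
N(d₁) = 0.550289,  N(d₂) = 0.408021
Call price V = S·N(d₁) − K·e^{−rT}·N(d₂) = 70.882743 − 53.569207 = 17.313537
φ(d₁) = (1/√(2π))·e^{−d₁²/2} = 0.395768
Γ = φ(d₁) / (S·σ·√T) = 0.008558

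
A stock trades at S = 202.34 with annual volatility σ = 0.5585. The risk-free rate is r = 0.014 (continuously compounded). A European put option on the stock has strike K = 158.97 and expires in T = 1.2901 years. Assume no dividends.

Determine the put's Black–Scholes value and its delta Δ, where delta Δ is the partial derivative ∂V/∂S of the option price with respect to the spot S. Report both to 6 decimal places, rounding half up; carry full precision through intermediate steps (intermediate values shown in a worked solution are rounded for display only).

price = 25.031155
Δ = -0.233940

σ√T = 0.5585·√1.2901 = 0.634359
d₁ = (ln(S/K) + (r+σ²/2)T) / (σ√T) = (ln(202.34/158.97) + (0.014+0.5585²/2)·1.2901) / 0.634359 = (0.241234 + 0.219267) / 0.634359 = 0.725931
d₂ = d₁ − σ√T = 0.725931 − 0.634359 = 0.091573
e^{−rT} = e^{−0.014·1.2901} = 0.982101
N(−d₁) = 0.233940,  N(−d₂) = 0.463519
Put price V = K·e^{−rT}·N(−d₂) − S·N(−d₁) = 72.366664 − 47.335510 = 25.031155
Δ = −N(−d₁) = -0.233940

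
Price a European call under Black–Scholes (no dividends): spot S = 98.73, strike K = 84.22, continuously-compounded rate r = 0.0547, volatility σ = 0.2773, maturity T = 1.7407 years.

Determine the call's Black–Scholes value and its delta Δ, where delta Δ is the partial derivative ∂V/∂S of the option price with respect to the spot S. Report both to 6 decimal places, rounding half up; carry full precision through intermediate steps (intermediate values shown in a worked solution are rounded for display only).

σ√T = 0.2773·√1.7407 = 0.365857
d₁ = (ln(S/K) + (r+σ²/2)T) / (σ√T) = (ln(98.73/84.22) + (0.0547+0.2773²/2)·1.7407) / 0.365857 = (0.158956 + 0.162142) / 0.365857 = 0.877660
d₂ = d₁ − σ√T = 0.877660 − 0.365857 = 0.511803
e^{−rT} = e^{−0.0547·1.7407} = 0.909176
N(d₁) = 0.809936,  N(d₂) = 0.695606
Call price V = S·N(d₁) − K·e^{−rT}·N(d₂) = 79.964979 − 53.263091 = 26.701888
Δ = N(d₁) = 0.809936

price = 26.701888
Δ = 0.809936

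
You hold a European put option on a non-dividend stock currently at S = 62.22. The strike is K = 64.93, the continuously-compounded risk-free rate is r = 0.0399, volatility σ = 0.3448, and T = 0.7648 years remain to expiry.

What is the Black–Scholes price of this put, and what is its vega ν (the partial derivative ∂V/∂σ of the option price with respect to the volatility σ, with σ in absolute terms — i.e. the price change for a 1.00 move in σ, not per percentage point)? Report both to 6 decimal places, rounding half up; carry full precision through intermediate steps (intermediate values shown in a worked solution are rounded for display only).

price = 7.887299
ν = 21.575390

σ√T = 0.3448·√0.7648 = 0.301537
d₁ = (ln(S/K) + (r+σ²/2)T) / (σ√T) = (ln(62.22/64.93) + (0.0399+0.3448²/2)·0.7648) / 0.301537 = (-0.042633 + 0.075978) / 0.301537 = 0.110582
d₂ = d₁ − σ√T = 0.110582 − 0.301537 = -0.190955
e^{−rT} = e^{−0.0399·0.7648} = 0.969945
N(−d₁) = 0.455974,  N(−d₂) = 0.575720
Put price V = K·e^{−rT}·N(−d₂) − S·N(−d₁) = 36.257993 − 28.370694 = 7.887299
φ(d₁) = (1/√(2π))·e^{−d₁²/2} = 0.396511
ν = S·φ(d₁)·√T = 21.575390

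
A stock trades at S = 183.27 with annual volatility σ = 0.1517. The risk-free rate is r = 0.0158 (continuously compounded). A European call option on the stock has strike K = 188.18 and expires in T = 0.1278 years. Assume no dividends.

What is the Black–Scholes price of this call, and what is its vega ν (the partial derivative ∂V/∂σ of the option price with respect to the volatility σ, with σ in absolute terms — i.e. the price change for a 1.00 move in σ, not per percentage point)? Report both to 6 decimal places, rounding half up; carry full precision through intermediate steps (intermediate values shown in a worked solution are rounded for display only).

σ√T = 0.1517·√0.1278 = 0.054231
d₁ = (ln(S/K) + (r+σ²/2)T) / (σ√T) = (ln(183.27/188.18) + (0.0158+0.1517²/2)·0.1278) / 0.054231 = (-0.026438 + 0.003490) / 0.054231 = -0.423163
d₂ = d₁ − σ√T = -0.423163 − 0.054231 = -0.477394
e^{−rT} = e^{−0.0158·0.1278} = 0.997983
N(d₁) = 0.336088,  N(d₂) = 0.316541
Call price V = S·N(d₁) − K·e^{−rT}·N(d₂) = 61.594903 − 59.446484 = 2.148419
φ(d₁) = (1/√(2π))·e^{−d₁²/2} = 0.364776
ν = S·φ(d₁)·√T = 23.899183

price = 2.148419
ν = 23.899183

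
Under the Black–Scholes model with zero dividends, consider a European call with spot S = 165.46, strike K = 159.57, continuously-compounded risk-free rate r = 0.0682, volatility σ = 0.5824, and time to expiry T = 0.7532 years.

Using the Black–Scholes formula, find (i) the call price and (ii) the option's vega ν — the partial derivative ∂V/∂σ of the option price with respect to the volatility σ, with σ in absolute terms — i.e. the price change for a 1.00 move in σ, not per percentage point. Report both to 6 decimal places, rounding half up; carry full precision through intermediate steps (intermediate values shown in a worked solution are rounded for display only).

price = 39.031219
ν = 52.316556

σ√T = 0.5824·√0.7532 = 0.505448
d₁ = (ln(S/K) + (r+σ²/2)T) / (σ√T) = (ln(165.46/159.57) + (0.0682+0.5824²/2)·0.7532) / 0.505448 = (0.036247 + 0.179107) / 0.505448 = 0.426065
d₂ = d₁ − σ√T = 0.426065 − 0.505448 = -0.079383
e^{−rT} = e^{−0.0682·0.7532} = 0.949929
N(d₁) = 0.664970,  N(d₂) = 0.468364
Call price V = S·N(d₁) − K·e^{−rT}·N(d₂) = 110.025915 − 70.994696 = 39.031219
φ(d₁) = (1/√(2π))·e^{−d₁²/2} = 0.364327
ν = S·φ(d₁)·√T = 52.316556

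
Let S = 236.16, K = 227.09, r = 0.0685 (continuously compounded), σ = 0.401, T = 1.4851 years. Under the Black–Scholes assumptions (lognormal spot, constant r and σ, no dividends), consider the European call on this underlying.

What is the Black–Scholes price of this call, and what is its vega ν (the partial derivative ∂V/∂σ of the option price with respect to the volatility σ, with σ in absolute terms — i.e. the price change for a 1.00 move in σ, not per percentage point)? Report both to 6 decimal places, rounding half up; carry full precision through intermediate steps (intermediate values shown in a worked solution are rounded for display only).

price = 59.828412
ν = 99.628939

σ√T = 0.401·√1.4851 = 0.488677
d₁ = (ln(S/K) + (r+σ²/2)T) / (σ√T) = (ln(236.16/227.09) + (0.0685+0.401²/2)·1.4851) / 0.488677 = (0.039163 + 0.221132) / 0.488677 = 0.532653
d₂ = d₁ − σ√T = 0.532653 − 0.488677 = 0.043975
e^{−rT} = e^{−0.0685·1.4851} = 0.903274
N(d₁) = 0.702863,  N(d₂) = 0.517538
Call price V = S·N(d₁) − K·e^{−rT}·N(d₂) = 165.988115 − 106.159702 = 59.828412
φ(d₁) = (1/√(2π))·e^{−d₁²/2} = 0.346179
ν = S·φ(d₁)·√T = 99.628939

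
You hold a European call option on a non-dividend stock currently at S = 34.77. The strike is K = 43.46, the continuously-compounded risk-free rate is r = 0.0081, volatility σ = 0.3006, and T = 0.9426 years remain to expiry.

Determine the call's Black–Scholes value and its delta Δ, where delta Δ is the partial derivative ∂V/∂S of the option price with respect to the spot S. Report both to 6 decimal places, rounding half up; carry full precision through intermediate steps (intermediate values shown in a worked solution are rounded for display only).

price = 1.503543
Δ = 0.276820

σ√T = 0.3006·√0.9426 = 0.291845
d₁ = (ln(S/K) + (r+σ²/2)T) / (σ√T) = (ln(34.77/43.46) + (0.0081+0.3006²/2)·0.9426) / 0.291845 = (-0.223086 + 0.050222) / 0.291845 = -0.592314
d₂ = d₁ − σ√T = -0.592314 − 0.291845 = -0.884160
e^{−rT} = e^{−0.0081·0.9426} = 0.992394
N(d₁) = 0.276820,  N(d₂) = 0.188305
Call price V = S·N(d₁) − K·e^{−rT}·N(d₂) = 9.625034 − 8.121492 = 1.503543
Δ = N(d₁) = 0.276820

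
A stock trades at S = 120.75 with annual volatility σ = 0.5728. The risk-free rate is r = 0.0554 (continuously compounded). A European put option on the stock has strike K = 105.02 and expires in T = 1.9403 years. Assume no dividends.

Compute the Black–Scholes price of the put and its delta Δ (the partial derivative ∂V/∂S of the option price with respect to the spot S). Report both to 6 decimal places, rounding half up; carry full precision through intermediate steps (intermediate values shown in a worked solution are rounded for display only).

price = 21.619382
Δ = -0.239289

σ√T = 0.5728·√1.9403 = 0.797880
d₁ = (ln(S/K) + (r+σ²/2)T) / (σ√T) = (ln(120.75/105.02) + (0.0554+0.5728²/2)·1.9403) / 0.797880 = (0.139571 + 0.425799) / 0.797880 = 0.708591
d₂ = d₁ − σ√T = 0.708591 − 0.797880 = -0.089289
e^{−rT} = e^{−0.0554·1.9403} = 0.898083
N(−d₁) = 0.239289,  N(−d₂) = 0.535574
Put price V = K·e^{−rT}·N(−d₂) − S·N(−d₁) = 50.513560 − 28.894178 = 21.619382
Δ = −N(−d₁) = -0.239289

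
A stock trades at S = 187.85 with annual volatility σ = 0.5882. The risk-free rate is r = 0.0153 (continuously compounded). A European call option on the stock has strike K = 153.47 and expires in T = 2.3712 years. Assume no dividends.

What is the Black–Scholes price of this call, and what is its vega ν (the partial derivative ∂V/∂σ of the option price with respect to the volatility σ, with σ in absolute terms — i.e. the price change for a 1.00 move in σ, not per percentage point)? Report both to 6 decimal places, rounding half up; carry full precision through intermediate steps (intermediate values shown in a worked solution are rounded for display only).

σ√T = 0.5882·√2.3712 = 0.905752
d₁ = (ln(S/K) + (r+σ²/2)T) / (σ√T) = (ln(187.85/153.47) + (0.0153+0.5882²/2)·2.3712) / 0.905752 = (0.202139 + 0.446472) / 0.905752 = 0.716103
d₂ = d₁ − σ√T = 0.716103 − 0.905752 = -0.189649
e^{−rT} = e^{−0.0153·2.3712} = 0.964371
N(d₁) = 0.763036,  N(d₂) = 0.424792
Call price V = S·N(d₁) − K·e^{−rT}·N(d₂) = 143.336308 − 62.870072 = 80.466236
φ(d₁) = (1/√(2π))·e^{−d₁²/2} = 0.308714
ν = S·φ(d₁)·√T = 89.300037

price = 80.466236
ν = 89.300037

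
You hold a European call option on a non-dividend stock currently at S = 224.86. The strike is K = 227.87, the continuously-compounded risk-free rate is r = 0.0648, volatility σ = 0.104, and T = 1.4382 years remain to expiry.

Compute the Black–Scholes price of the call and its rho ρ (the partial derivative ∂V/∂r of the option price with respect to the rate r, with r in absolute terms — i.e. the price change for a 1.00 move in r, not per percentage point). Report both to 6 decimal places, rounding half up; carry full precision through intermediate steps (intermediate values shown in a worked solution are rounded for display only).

price = 21.514760
ρ = 214.501243

σ√T = 0.104·√1.4382 = 0.124722
d₁ = (ln(S/K) + (r+σ²/2)T) / (σ√T) = (ln(224.86/227.87) + (0.0648+0.104²/2)·1.4382) / 0.124722 = (-0.013297 + 0.100973) / 0.124722 = 0.702970
d₂ = d₁ − σ√T = 0.702970 − 0.124722 = 0.578248
e^{−rT} = e^{−0.0648·1.4382} = 0.911016
N(d₁) = 0.758963,  N(d₂) = 0.718452
Call price V = S·N(d₁) − K·e^{−rT}·N(d₂) = 170.660389 − 149.145629 = 21.514760
ρ = K·T·e^{−rT}·N(d₂) = 214.501243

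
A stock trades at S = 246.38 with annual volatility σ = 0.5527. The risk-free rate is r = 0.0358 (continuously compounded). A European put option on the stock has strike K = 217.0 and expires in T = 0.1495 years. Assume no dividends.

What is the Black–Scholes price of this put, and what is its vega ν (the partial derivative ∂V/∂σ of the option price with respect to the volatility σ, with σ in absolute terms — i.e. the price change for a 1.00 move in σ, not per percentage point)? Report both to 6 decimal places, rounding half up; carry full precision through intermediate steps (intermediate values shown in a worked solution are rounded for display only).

σ√T = 0.5527·√0.1495 = 0.213703
d₁ = (ln(S/K) + (r+σ²/2)T) / (σ√T) = (ln(246.38/217.0) + (0.0358+0.5527²/2)·0.1495) / 0.213703 = (0.126978 + 0.028187) / 0.213703 = 0.726075
d₂ = d₁ − σ√T = 0.726075 − 0.213703 = 0.512372
e^{−rT} = e^{−0.0358·0.1495} = 0.994662
N(−d₁) = 0.233896,  N(−d₂) = 0.304195
Put price V = K·e^{−rT}·N(−d₂) − S·N(−d₁) = 65.658008 − 57.627385 = 8.030624
φ(d₁) = (1/√(2π))·e^{−d₁²/2} = 0.306502
ν = S·φ(d₁)·√T = 29.198418

price = 8.030624
ν = 29.198418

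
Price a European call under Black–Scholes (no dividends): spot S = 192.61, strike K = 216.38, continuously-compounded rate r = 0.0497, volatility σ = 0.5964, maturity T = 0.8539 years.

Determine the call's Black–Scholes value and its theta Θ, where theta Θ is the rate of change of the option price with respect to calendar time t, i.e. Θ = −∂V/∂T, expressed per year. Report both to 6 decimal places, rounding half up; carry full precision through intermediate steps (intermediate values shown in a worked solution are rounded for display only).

σ√T = 0.5964·√0.8539 = 0.551114
d₁ = (ln(S/K) + (r+σ²/2)T) / (σ√T) = (ln(192.61/216.38) + (0.0497+0.5964²/2)·0.8539) / 0.551114 = (-0.116369 + 0.194302) / 0.551114 = 0.141410
d₂ = d₁ − σ√T = 0.141410 − 0.551114 = -0.409703
e^{−rT} = e^{−0.0497·0.8539} = 0.958449
N(d₁) = 0.556227,  N(d₂) = 0.341012
Call price V = S·N(d₁) − K·e^{−rT}·N(d₂) = 107.134913 − 70.722182 = 36.412731
φ(d₁) = (1/√(2π))·e^{−d₁²/2} = 0.394973
Θ = −S·φ(d₁)·σ/(2√T) − r·K·e^{−rT}·N(d₂) = −24.549958 − 3.514892 = -28.064850

price = 36.412731
Θ = -28.064850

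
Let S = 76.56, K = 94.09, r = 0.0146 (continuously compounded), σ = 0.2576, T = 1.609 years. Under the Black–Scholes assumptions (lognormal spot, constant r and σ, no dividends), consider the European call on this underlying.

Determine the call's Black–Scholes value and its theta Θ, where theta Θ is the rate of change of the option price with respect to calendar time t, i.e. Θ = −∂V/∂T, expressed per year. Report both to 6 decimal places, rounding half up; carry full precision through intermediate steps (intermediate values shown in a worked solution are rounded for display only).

σ√T = 0.2576·√1.609 = 0.326756
d₁ = (ln(S/K) + (r+σ²/2)T) / (σ√T) = (ln(76.56/94.09) + (0.0146+0.2576²/2)·1.609) / 0.326756 = (-0.206177 + 0.076876) / 0.326756 = -0.395710
d₂ = d₁ − σ√T = -0.395710 − 0.326756 = -0.722467
e^{−rT} = e^{−0.0146·1.609} = 0.976782
N(d₁) = 0.346159,  N(d₂) = 0.235004
Call price V = S·N(d₁) − K·e^{−rT}·N(d₂) = 26.501962 − 21.598135 = 4.903827
φ(d₁) = (1/√(2π))·e^{−d₁²/2} = 0.368899
Θ = −S·φ(d₁)·σ/(2√T) − r·K·e^{−rT}·N(d₂) = −2.867791 − 0.315333 = -3.183124

price = 4.903827
Θ = -3.183124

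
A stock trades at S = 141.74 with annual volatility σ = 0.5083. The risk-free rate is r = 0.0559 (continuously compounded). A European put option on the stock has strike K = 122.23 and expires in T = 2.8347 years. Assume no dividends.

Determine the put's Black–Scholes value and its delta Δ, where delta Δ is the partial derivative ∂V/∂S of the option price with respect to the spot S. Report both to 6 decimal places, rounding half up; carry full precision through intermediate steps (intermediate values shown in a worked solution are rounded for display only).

σ√T = 0.5083·√2.8347 = 0.855803
d₁ = (ln(S/K) + (r+σ²/2)T) / (σ√T) = (ln(141.74/122.23) + (0.0559+0.5083²/2)·2.8347) / 0.855803 = (0.148090 + 0.524659) / 0.855803 = 0.786103
d₂ = d₁ − σ√T = 0.786103 − 0.855803 = -0.069700
e^{−rT} = e^{−0.0559·2.8347} = 0.853457
N(−d₁) = 0.215904,  N(−d₂) = 0.527784
Put price V = K·e^{−rT}·N(−d₂) − S·N(−d₁) = 55.057400 − 30.602189 = 24.455211
Δ = −N(−d₁) = -0.215904

price = 24.455211
Δ = -0.215904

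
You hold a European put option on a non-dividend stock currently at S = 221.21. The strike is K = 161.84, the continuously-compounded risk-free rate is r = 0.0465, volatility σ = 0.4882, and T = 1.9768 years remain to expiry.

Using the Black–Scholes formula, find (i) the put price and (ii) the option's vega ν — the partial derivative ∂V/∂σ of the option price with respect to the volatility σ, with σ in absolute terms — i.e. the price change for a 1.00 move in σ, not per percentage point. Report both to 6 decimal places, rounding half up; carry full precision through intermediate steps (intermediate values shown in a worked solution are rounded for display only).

σ√T = 0.4882·√1.9768 = 0.686403
d₁ = (ln(S/K) + (r+σ²/2)T) / (σ√T) = (ln(221.21/161.84) + (0.0465+0.4882²/2)·1.9768) / 0.686403 = (0.312504 + 0.327496) / 0.686403 = 0.932397
d₂ = d₁ − σ√T = 0.932397 − 0.686403 = 0.245994
e^{−rT} = e^{−0.0465·1.9768} = 0.912177
N(−d₁) = 0.175566,  N(−d₂) = 0.402843
Put price V = K·e^{−rT}·N(−d₂) − S·N(−d₁) = 59.470462 − 38.836893 = 20.633569
φ(d₁) = (1/√(2π))·e^{−d₁²/2} = 0.258303
ν = S·φ(d₁)·√T = 80.337108

price = 20.633569
ν = 80.337108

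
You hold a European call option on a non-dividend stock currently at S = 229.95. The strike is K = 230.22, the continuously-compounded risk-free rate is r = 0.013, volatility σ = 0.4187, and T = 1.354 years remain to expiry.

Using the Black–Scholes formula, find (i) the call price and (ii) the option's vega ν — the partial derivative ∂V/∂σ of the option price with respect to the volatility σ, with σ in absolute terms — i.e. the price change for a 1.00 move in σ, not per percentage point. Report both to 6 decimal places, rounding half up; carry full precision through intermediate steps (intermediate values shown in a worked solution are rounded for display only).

σ√T = 0.4187·√1.354 = 0.487206
d₁ = (ln(S/K) + (r+σ²/2)T) / (σ√T) = (ln(229.95/230.22) + (0.013+0.4187²/2)·1.354) / 0.487206 = (-0.001173 + 0.136287) / 0.487206 = 0.277323
d₂ = d₁ − σ√T = 0.277323 − 0.487206 = -0.209883
e^{−rT} = e^{−0.013·1.354} = 0.982552
N(d₁) = 0.609234,  N(d₂) = 0.416880
Call price V = S·N(d₁) − K·e^{−rT}·N(d₂) = 140.093321 − 94.299451 = 45.793869
φ(d₁) = (1/√(2π))·e^{−d₁²/2} = 0.383893
ν = S·φ(d₁)·√T = 102.719401

price = 45.793869
ν = 102.719401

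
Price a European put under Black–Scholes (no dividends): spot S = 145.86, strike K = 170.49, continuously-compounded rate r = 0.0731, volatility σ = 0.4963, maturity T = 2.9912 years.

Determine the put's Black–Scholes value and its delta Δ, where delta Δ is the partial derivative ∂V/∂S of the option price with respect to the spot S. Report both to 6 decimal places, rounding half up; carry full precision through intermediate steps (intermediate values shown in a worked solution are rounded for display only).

σ√T = 0.4963·√2.9912 = 0.858355
d₁ = (ln(S/K) + (r+σ²/2)T) / (σ√T) = (ln(145.86/170.49) + (0.0731+0.4963²/2)·2.9912) / 0.858355 = (-0.156029 + 0.587043) / 0.858355 = 0.502140
d₂ = d₁ − σ√T = 0.502140 − 0.858355 = -0.356216
e^{−rT} = e^{−0.0731·2.9912} = 0.803598
N(−d₁) = 0.307785,  N(−d₂) = 0.639160
Put price V = K·e^{−rT}·N(−d₂) − S·N(−d₁) = 87.568392 − 44.893471 = 42.674921
Δ = −N(−d₁) = -0.307785

price = 42.674921
Δ = -0.307785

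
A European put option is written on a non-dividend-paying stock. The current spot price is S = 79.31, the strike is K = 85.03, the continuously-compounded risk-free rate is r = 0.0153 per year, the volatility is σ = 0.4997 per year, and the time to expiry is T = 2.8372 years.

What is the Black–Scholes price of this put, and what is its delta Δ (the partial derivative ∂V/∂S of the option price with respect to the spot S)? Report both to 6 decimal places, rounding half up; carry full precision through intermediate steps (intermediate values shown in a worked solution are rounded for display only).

price = 27.275289
Δ = -0.348386

σ√T = 0.4997·√2.8372 = 0.841694
d₁ = (ln(S/K) + (r+σ²/2)T) / (σ√T) = (ln(79.31/85.03) + (0.0153+0.4997²/2)·2.8372) / 0.841694 = (-0.069640 + 0.397634) / 0.841694 = 0.389683
d₂ = d₁ − σ√T = 0.389683 − 0.841694 = -0.452011
e^{−rT} = e^{−0.0153·2.8372} = 0.957520
N(−d₁) = 0.348386,  N(−d₂) = 0.674370
Put price V = K·e^{−rT}·N(−d₂) − S·N(−d₁) = 54.905746 − 27.630457 = 27.275289
Δ = −N(−d₁) = -0.348386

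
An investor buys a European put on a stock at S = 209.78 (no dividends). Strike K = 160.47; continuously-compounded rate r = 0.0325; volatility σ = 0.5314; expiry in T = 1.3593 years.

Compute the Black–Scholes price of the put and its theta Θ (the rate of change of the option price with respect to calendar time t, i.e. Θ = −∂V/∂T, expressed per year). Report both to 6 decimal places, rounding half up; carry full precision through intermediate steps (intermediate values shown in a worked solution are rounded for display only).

price = 21.335086
Θ = -11.587521

σ√T = 0.5314·√1.3593 = 0.619554
d₁ = (ln(S/K) + (r+σ²/2)T) / (σ√T) = (ln(209.78/160.47) + (0.0325+0.5314²/2)·1.3593) / 0.619554 = (0.267952 + 0.236101) / 0.619554 = 0.813574
d₂ = d₁ − σ√T = 0.813574 − 0.619554 = 0.194020
e^{−rT} = e^{−0.0325·1.3593} = 0.956784
N(−d₁) = 0.207944,  N(−d₂) = 0.423080
Put price V = K·e^{−rT}·N(−d₂) − S·N(−d₁) = 64.957673 − 43.622587 = 21.335086
φ(d₁) = (1/√(2π))·e^{−d₁²/2} = 0.286536
Θ = −S·φ(d₁)·σ/(2√T) + r·K·e^{−rT}·N(−d₂) = −13.698645 + 2.111124 = -11.587521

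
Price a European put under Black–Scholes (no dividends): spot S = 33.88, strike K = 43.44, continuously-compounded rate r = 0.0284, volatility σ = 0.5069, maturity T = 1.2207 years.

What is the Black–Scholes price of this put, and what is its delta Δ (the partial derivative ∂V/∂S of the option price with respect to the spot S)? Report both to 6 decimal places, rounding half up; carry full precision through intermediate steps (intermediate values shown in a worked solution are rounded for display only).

price = 12.987049
Δ = -0.540575

σ√T = 0.5069·√1.2207 = 0.560050
d₁ = (ln(S/K) + (r+σ²/2)T) / (σ√T) = (ln(33.88/43.44) + (0.0284+0.5069²/2)·1.2207) / 0.560050 = (-0.248556 + 0.191496) / 0.560050 = -0.101884
d₂ = d₁ − σ√T = -0.101884 − 0.560050 = -0.661934
e^{−rT} = e^{−0.0284·1.2207} = 0.965926
N(−d₁) = 0.540575,  N(−d₂) = 0.745993
Put price V = K·e^{−rT}·N(−d₂) − S·N(−d₁) = 31.301747 − 18.314698 = 12.987049
Δ = −N(−d₁) = -0.540575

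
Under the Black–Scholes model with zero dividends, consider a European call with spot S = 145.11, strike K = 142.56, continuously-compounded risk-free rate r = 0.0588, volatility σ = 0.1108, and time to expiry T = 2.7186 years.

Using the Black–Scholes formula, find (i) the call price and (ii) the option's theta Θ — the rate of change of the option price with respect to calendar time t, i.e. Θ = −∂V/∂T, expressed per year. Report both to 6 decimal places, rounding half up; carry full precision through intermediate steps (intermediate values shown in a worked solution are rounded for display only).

price = 25.735941
Θ = -6.897290

σ√T = 0.1108·√2.7186 = 0.182689
d₁ = (ln(S/K) + (r+σ²/2)T) / (σ√T) = (ln(145.11/142.56) + (0.0588+0.1108²/2)·2.7186) / 0.182689 = (0.017729 + 0.176541) / 0.182689 = 1.063394
d₂ = d₁ − σ√T = 1.063394 − 0.182689 = 0.880705
e^{−rT} = e^{−0.0588·2.7186} = 0.852268
N(d₁) = 0.856198,  N(d₂) = 0.810761
Call price V = S·N(d₁) − K·e^{−rT}·N(d₂) = 124.242948 − 98.507007 = 25.735941
φ(d₁) = (1/√(2π))·e^{−d₁²/2} = 0.226651
Θ = −S·φ(d₁)·σ/(2√T) − r·K·e^{−rT}·N(d₂) = −1.105078 − 5.792212 = -6.897290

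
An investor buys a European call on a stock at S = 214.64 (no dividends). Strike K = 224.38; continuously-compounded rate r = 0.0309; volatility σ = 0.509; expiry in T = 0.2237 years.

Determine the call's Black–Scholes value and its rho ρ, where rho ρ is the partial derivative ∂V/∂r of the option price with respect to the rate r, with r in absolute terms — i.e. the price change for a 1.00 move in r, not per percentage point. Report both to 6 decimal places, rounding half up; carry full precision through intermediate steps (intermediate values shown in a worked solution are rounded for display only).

σ√T = 0.509·√0.2237 = 0.240741
d₁ = (ln(S/K) + (r+σ²/2)T) / (σ√T) = (ln(214.64/224.38) + (0.0309+0.509²/2)·0.2237) / 0.240741 = (-0.044379 + 0.035891) / 0.240741 = -0.035259
d₂ = d₁ − σ√T = -0.035259 − 0.240741 = -0.276000
e^{−rT} = e^{−0.0309·0.2237} = 0.993112
N(d₁) = 0.485937,  N(d₂) = 0.391274
Call price V = S·N(d₁) − K·e^{−rT}·N(d₂) = 104.301435 − 87.189266 = 17.112169
ρ = K·T·e^{−rT}·N(d₂) = 19.504239

price = 17.112169
ρ = 19.504239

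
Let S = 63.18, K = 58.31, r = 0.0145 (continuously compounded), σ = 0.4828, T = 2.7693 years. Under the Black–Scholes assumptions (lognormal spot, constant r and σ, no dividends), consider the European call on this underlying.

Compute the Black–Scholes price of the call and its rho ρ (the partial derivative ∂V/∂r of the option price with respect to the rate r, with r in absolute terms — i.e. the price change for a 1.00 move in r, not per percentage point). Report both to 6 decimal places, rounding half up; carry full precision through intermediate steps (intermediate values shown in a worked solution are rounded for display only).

price = 22.380531
ρ = 62.135546

σ√T = 0.4828·√2.7693 = 0.803438
d₁ = (ln(S/K) + (r+σ²/2)T) / (σ√T) = (ln(63.18/58.31) + (0.0145+0.4828²/2)·2.7693) / 0.803438 = (0.080214 + 0.362911) / 0.803438 = 0.551536
d₂ = d₁ − σ√T = 0.551536 − 0.803438 = -0.251901
e^{−rT} = e^{−0.0145·2.7693} = 0.960641
N(d₁) = 0.709367,  N(d₂) = 0.400559
Call price V = S·N(d₁) − K·e^{−rT}·N(d₂) = 44.817806 − 22.437275 = 22.380531
ρ = K·T·e^{−rT}·N(d₂) = 62.135546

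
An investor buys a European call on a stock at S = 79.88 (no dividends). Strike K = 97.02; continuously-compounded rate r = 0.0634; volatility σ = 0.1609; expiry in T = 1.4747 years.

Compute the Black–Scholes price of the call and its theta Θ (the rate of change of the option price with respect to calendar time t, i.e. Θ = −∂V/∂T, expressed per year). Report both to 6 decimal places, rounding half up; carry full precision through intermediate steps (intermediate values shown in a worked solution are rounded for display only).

price = 3.157014
Θ = -3.444229

σ√T = 0.1609·√1.4747 = 0.195392
d₁ = (ln(S/K) + (r+σ²/2)T) / (σ√T) = (ln(79.88/97.02) + (0.0634+0.1609²/2)·1.4747) / 0.195392 = (-0.194392 + 0.112585) / 0.195392 = -0.418678
d₂ = d₁ − σ√T = -0.418678 − 0.195392 = -0.614070
e^{−rT} = e^{−0.0634·1.4747} = 0.910742
N(d₁) = 0.337726,  N(d₂) = 0.269584
Call price V = S·N(d₁) − K·e^{−rT}·N(d₂) = 26.977532 − 23.820518 = 3.157014
φ(d₁) = (1/√(2π))·e^{−d₁²/2} = 0.365465
Θ = −S·φ(d₁)·σ/(2√T) − r·K·e^{−rT}·N(d₂) = −1.934008 − 1.510221 = -3.444229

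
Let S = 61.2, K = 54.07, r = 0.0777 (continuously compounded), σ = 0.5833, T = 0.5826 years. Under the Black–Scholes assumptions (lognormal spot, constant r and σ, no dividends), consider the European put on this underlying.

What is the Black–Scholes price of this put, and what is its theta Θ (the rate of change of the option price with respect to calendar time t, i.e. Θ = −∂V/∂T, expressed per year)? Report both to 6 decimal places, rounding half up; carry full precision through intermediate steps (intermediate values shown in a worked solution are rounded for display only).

price = 5.875990
Θ = -6.023838

σ√T = 0.5833·√0.5826 = 0.445223
d₁ = (ln(S/K) + (r+σ²/2)T) / (σ√T) = (ln(61.2/54.07) + (0.0777+0.5833²/2)·0.5826) / 0.445223 = (0.123868 + 0.144380) / 0.445223 = 0.602502
d₂ = d₁ − σ√T = 0.602502 − 0.445223 = 0.157279
e^{−rT} = e^{−0.0777·0.5826} = 0.955741
N(−d₁) = 0.273420,  N(−d₂) = 0.437513
Put price V = K·e^{−rT}·N(−d₂) − S·N(−d₁) = 22.609305 − 16.733315 = 5.875990
φ(d₁) = (1/√(2π))·e^{−d₁²/2} = 0.332724
Θ = −S·φ(d₁)·σ/(2√T) + r·K·e^{−rT}·N(−d₂) = −7.780581 + 1.756743 = -6.023838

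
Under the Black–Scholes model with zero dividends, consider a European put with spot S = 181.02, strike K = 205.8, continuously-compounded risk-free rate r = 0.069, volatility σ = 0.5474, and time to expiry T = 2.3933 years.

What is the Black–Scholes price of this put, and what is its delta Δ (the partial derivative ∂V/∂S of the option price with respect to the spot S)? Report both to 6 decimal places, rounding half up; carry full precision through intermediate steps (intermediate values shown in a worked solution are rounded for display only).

σ√T = 0.5474·√2.3933 = 0.846844
d₁ = (ln(S/K) + (r+σ²/2)T) / (σ√T) = (ln(181.02/205.8) + (0.069+0.5474²/2)·2.3933) / 0.846844 = (-0.128297 + 0.523710) / 0.846844 = 0.466925
d₂ = d₁ − σ√T = 0.466925 − 0.846844 = -0.379919
e^{−rT} = e^{−0.069·2.3933} = 0.847777
N(−d₁) = 0.320277,  N(−d₂) = 0.647997
Put price V = K·e^{−rT}·N(−d₂) − S·N(−d₁) = 113.057680 − 57.976493 = 55.081188
Δ = −N(−d₁) = -0.320277

price = 55.081188
Δ = -0.320277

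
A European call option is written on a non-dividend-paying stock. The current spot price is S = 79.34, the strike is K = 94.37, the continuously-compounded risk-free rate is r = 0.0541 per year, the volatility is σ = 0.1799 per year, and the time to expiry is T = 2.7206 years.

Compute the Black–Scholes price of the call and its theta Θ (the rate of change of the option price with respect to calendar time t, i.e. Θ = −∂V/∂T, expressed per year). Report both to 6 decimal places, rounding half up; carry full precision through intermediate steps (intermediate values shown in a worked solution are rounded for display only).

σ√T = 0.1799·√2.7206 = 0.296731
d₁ = (ln(S/K) + (r+σ²/2)T) / (σ√T) = (ln(79.34/94.37) + (0.0541+0.1799²/2)·2.7206) / 0.296731 = (-0.173481 + 0.191209) / 0.296731 = 0.059746
d₂ = d₁ − σ√T = 0.059746 − 0.296731 = -0.236986
e^{−rT} = e^{−0.0541·2.7206} = 0.863135
N(d₁) = 0.523821,  N(d₂) = 0.406334
Call price V = S·N(d₁) − K·e^{−rT}·N(d₂) = 41.559950 − 33.097534 = 8.462416
φ(d₁) = (1/√(2π))·e^{−d₁²/2} = 0.398231
Θ = −S·φ(d₁)·σ/(2√T) − r·K·e^{−rT}·N(d₂) = −1.723042 − 1.790577 = -3.513619

price = 8.462416
Θ = -3.513619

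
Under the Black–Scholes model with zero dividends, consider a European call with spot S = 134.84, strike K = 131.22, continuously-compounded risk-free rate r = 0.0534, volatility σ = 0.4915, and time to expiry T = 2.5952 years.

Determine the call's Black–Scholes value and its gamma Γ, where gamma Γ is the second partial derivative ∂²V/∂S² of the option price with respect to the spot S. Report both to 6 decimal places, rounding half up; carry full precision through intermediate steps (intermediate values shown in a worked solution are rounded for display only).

σ√T = 0.4915·√2.5952 = 0.791788
d₁ = (ln(S/K) + (r+σ²/2)T) / (σ√T) = (ln(134.84/131.22) + (0.0534+0.4915²/2)·2.5952) / 0.791788 = (0.027214 + 0.452048) / 0.791788 = 0.605290
d₂ = d₁ − σ√T = 0.605290 − 0.791788 = -0.186498
e^{−rT} = e^{−0.0534·2.5952} = 0.870590
N(d₁) = 0.727507,  N(d₂) = 0.426027
Call price V = S·N(d₁) − K·e^{−rT}·N(d₂) = 98.097024 − 48.668858 = 49.428166
φ(d₁) = (1/√(2π))·e^{−d₁²/2} = 0.332164
Γ = φ(d₁) / (S·σ·√T) = 0.003111

price = 49.428166
Γ = 0.003111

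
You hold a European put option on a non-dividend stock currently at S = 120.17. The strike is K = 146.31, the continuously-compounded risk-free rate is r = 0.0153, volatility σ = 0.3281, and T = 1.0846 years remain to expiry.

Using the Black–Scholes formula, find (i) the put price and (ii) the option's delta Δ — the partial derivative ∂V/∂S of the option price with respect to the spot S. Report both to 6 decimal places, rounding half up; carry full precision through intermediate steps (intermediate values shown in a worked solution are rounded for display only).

price = 32.181252
Δ = -0.639303

σ√T = 0.3281·√1.0846 = 0.341697
d₁ = (ln(S/K) + (r+σ²/2)T) / (σ√T) = (ln(120.17/146.31) + (0.0153+0.3281²/2)·1.0846) / 0.341697 = (-0.196820 + 0.074973) / 0.341697 = -0.356595
d₂ = d₁ − σ√T = -0.356595 − 0.341697 = -0.698292
e^{−rT} = e^{−0.0153·1.0846} = 0.983543
N(−d₁) = 0.639303,  N(−d₂) = 0.757503
Put price V = K·e^{−rT}·N(−d₂) − S·N(−d₁) = 109.006243 − 76.824991 = 32.181252
Δ = −N(−d₁) = -0.639303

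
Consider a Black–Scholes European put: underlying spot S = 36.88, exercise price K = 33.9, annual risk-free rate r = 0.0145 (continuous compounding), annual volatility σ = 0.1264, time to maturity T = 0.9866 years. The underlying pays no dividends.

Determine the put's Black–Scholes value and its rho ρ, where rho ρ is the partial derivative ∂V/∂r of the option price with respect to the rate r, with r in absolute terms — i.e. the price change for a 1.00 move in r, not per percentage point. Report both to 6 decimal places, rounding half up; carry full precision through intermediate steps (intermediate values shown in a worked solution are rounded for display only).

price = 0.543330
ρ = -7.750433

σ√T = 0.1264·√0.9866 = 0.125550
d₁ = (ln(S/K) + (r+σ²/2)T) / (σ√T) = (ln(36.88/33.9) + (0.0145+0.1264²/2)·0.9866) / 0.125550 = (0.084254 + 0.022187) / 0.125550 = 0.847800
d₂ = d₁ − σ√T = 0.847800 − 0.125550 = 0.722250
e^{−rT} = e^{−0.0145·0.9866} = 0.985796
N(−d₁) = 0.198275,  N(−d₂) = 0.235070
Put price V = K·e^{−rT}·N(−d₂) − S·N(−d₁) = 7.855700 − 7.312370 = 0.543330
ρ = −K·T·e^{−rT}·N(−d₂) = -7.750433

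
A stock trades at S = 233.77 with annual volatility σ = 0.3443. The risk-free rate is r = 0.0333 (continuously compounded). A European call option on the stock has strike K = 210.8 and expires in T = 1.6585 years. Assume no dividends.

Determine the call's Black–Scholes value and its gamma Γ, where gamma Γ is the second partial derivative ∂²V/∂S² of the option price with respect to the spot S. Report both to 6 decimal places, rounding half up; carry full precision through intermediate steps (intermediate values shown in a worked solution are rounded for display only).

price = 57.517049
Γ = 0.003254

σ√T = 0.3443·√1.6585 = 0.443399
d₁ = (ln(S/K) + (r+σ²/2)T) / (σ√T) = (ln(233.77/210.8) + (0.0333+0.3443²/2)·1.6585) / 0.443399 = (0.103428 + 0.153529) / 0.443399 = 0.579517
d₂ = d₁ − σ√T = 0.579517 − 0.443399 = 0.136118
e^{−rT} = e^{−0.0333·1.6585} = 0.946269
N(d₁) = 0.718880,  N(d₂) = 0.554136
Call price V = S·N(d₁) − K·e^{−rT}·N(d₂) = 168.052539 − 110.535490 = 57.517049
φ(d₁) = (1/√(2π))·e^{−d₁²/2} = 0.337274
Γ = φ(d₁) / (S·σ·√T) = 0.003254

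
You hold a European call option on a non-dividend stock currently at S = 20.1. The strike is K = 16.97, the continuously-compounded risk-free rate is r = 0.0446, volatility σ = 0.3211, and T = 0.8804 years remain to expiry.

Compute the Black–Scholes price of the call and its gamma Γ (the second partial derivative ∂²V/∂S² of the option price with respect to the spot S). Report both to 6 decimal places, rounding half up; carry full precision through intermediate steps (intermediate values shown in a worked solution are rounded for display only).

price = 4.568387
Γ = 0.046184

σ√T = 0.3211·√0.8804 = 0.301287
d₁ = (ln(S/K) + (r+σ²/2)T) / (σ√T) = (ln(20.1/16.97) + (0.0446+0.3211²/2)·0.8804) / 0.301287 = (0.169273 + 0.084653) / 0.301287 = 0.842803
d₂ = d₁ − σ√T = 0.842803 − 0.301287 = 0.541516
e^{−rT} = e^{−0.0446·0.8804} = 0.961495
N(d₁) = 0.800331,  N(d₂) = 0.705924
Call price V = S·N(d₁) − K·e^{−rT}·N(d₂) = 16.086646 − 11.518259 = 4.568387
φ(d₁) = (1/√(2π))·e^{−d₁²/2} = 0.279683
Γ = φ(d₁) / (S·σ·√T) = 0.046184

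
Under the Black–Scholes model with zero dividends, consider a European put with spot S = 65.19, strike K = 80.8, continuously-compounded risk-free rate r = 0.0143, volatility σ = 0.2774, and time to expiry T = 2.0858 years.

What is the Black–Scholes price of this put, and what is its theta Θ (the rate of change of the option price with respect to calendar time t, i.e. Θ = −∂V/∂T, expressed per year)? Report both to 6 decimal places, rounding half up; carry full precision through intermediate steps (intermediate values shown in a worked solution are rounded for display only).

σ√T = 0.2774·√2.0858 = 0.400629
d₁ = (ln(S/K) + (r+σ²/2)T) / (σ√T) = (ln(65.19/80.8) + (0.0143+0.2774²/2)·2.0858) / 0.400629 = (-0.214671 + 0.110079) / 0.400629 = -0.261069
d₂ = d₁ − σ√T = -0.261069 − 0.400629 = -0.661699
e^{−rT} = e^{−0.0143·2.0858} = 0.970613
N(−d₁) = 0.602980,  N(−d₂) = 0.745918
Put price V = K·e^{−rT}·N(−d₂) − S·N(−d₁) = 58.499028 − 39.308294 = 19.190734
φ(d₁) = (1/√(2π))·e^{−d₁²/2} = 0.385576
Θ = −S·φ(d₁)·σ/(2√T) + r·K·e^{−rT}·N(−d₂) = −2.413965 + 0.836536 = -1.577429

price = 19.190734
Θ = -1.577429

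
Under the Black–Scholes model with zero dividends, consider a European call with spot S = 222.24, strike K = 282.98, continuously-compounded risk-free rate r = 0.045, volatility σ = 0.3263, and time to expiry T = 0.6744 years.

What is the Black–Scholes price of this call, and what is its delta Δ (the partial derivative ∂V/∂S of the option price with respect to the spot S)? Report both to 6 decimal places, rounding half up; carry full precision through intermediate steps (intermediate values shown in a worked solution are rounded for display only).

price = 8.077069
Δ = 0.256412

σ√T = 0.3263·√0.6744 = 0.267964
d₁ = (ln(S/K) + (r+σ²/2)T) / (σ√T) = (ln(222.24/282.98) + (0.045+0.3263²/2)·0.6744) / 0.267964 = (-0.241618 + 0.066250) / 0.267964 = -0.654447
d₂ = d₁ − σ√T = -0.654447 − 0.267964 = -0.922411
e^{−rT} = e^{−0.045·0.6744} = 0.970108
N(d₁) = 0.256412,  N(d₂) = 0.178157
Call price V = S·N(d₁) − K·e^{−rT}·N(d₂) = 56.984962 − 48.907893 = 8.077069
Δ = N(d₁) = 0.256412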